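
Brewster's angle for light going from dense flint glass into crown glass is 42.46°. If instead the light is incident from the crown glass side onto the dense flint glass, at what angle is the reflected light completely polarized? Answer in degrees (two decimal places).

tan θ_B' = n₁/n₂ = 1/tan θ_B, so θ_B' = 90° − θ_B.
θ_B' = 90° − 42.46° = 47.54°.

θ_B' ≈ 47.54°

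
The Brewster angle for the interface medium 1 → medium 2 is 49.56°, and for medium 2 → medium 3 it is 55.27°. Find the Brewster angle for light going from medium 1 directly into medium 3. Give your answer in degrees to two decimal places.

n₂/n₁ = tan 49.56° = 1.1733 and n₃/n₂ = tan 55.27° = 1.4426.
n₃/n₁ = 1.6926. Then tan θ_B(1→3) = n₃/n₁, so θ_B(1→3) = arctan(1.6926) = 59.43°.

θ_B ≈ 59.43°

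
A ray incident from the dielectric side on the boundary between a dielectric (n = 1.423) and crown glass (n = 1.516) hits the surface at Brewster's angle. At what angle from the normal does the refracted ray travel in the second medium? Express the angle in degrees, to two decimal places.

First find Brewster's angle: tan θ_B = 1.516/1.423 = 1.0654, giving θ_B = 46.81°.
At Brewster's angle the reflected and refracted rays are perpendicular, so θ_t = 90° − θ_B = 90° − 46.81° = 43.19°.

θ_t ≈ 43.19°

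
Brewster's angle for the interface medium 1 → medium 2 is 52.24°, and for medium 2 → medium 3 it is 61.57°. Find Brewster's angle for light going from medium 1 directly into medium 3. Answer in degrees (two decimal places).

tan θ_B(1→2) = n₂/n₁ = tan 52.24° = 1.2911.
tan θ_B(2→3) = n₃/n₂ = tan 61.57° = 1.8471.
n₃/n₁ = 2.3848. Then tan θ_B(1→3) = n₃/n₁, so θ_B(1→3) = arctan(2.3848) = 67.25°.

θ_B ≈ 67.25°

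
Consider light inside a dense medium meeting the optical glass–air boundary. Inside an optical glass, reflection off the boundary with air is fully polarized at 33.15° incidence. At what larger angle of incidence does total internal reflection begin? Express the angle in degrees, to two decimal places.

θ_c ≈ 40.78°

From Brewster, n₂/n₁ = tan θ_B = tan 33.15° = 0.6531.
Then sin θ_c = n₂/n₁ = 0.6531, so θ_c = arcsin 0.6531 = 40.78°.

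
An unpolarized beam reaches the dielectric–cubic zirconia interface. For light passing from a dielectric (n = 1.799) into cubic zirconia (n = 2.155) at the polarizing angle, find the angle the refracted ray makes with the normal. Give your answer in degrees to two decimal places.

θ_t ≈ 39.86°

First find Brewster's angle: tan θ_B = 2.155/1.799 = 1.1979, giving θ_B = 50.14°.
At Brewster's angle the reflected and refracted rays are perpendicular, so θ_t = 90° − θ_B = 90° − 50.14° = 39.86°.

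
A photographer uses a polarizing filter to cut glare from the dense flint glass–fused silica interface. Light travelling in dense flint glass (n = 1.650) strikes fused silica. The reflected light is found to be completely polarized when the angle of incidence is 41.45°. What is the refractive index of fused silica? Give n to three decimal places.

Brewster's law: tan θ_B = n₂/n₁ (light incident in dense flint glass, refracted into fused silica).
n₂ = n₁ tan θ_B = 1.650 × tan 41.45° = 1.457.

n ≈ 1.457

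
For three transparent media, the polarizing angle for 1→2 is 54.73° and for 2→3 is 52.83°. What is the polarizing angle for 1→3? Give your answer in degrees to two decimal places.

θ_B ≈ 61.80°

tan θ_B(1→2) = n₂/n₁ = tan 54.73° = 1.4139.
tan θ_B(2→3) = n₃/n₂ = tan 52.83° = 1.3189.
Multiplying, n₃/n₁ = 1.4139 × 1.3189 = 1.8648, and θ_B(1→3) = arctan 1.8648 = 61.80°.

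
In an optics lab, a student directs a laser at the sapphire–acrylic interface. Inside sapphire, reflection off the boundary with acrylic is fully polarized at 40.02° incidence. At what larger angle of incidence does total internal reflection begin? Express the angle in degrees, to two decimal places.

From Brewster, n₂/n₁ = tan θ_B = tan 40.02° = 0.8397.
Then sin θ_c = n₂/n₁ = 0.8397, so θ_c = arcsin 0.8397 = 57.11°.

θ_c ≈ 57.11°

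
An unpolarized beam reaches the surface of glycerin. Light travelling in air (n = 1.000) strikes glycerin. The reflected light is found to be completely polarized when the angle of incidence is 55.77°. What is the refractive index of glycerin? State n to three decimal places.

At Brewster's angle, tan θ_B = n₂/n₁ with n₁ on the incident side (air) and n₂ on the transmitted side (glycerin).
n₂ = n₁ tan θ_B = 1.000 × tan 55.77° = 1.470.

n ≈ 1.470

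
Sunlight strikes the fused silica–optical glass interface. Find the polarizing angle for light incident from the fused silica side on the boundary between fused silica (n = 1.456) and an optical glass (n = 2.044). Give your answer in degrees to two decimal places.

θ_B ≈ 54.54°

The reflected p-component vanishes when tan θ_B = n₂/n₁.
tan θ_B = n₂/n₁ = 2.044/1.456 = 1.4038.
So θ_B = arctan 1.4038 = 54.54°.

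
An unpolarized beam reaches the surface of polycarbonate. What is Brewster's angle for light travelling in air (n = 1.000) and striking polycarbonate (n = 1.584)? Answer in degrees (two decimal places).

θ_B ≈ 57.74°

Brewster's condition: tan θ_B = n₂/n₁ = 1.584/1.000 = 1.5840. Taking the arctangent, θ_B = 57.74°.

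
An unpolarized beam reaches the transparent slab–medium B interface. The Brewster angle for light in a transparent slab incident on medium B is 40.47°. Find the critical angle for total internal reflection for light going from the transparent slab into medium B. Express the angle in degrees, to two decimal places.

θ_c ≈ 58.56°

n₂/n₁ = tan 40.47° = 0.8532; the critical angle satisfies sin θ_c = n₂/n₁.
θ_c = arcsin(0.8532) = 58.56°.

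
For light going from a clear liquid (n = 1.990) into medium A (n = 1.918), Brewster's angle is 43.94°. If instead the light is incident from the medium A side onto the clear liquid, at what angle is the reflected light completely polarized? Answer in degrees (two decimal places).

tan θ_B' = n₁/n₂ = 1/tan θ_B, so θ_B' = 90° − θ_B.
θ_B' = 90° − 43.94° = 46.06°.

θ_B' ≈ 46.06°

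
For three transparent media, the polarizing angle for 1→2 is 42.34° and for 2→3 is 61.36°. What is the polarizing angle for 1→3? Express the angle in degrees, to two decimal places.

θ_B ≈ 59.06°

tan θ_B(1→2) = n₂/n₁ = tan 42.34° = 0.9112.
tan θ_B(2→3) = n₃/n₂ = tan 61.36° = 1.8311.
So n₃/n₁ = (n₂/n₁)(n₃/n₂) = 0.9112 × 1.8311 = 1.6685.
θ_B(1→3) = arctan(1.6685) = 59.06°.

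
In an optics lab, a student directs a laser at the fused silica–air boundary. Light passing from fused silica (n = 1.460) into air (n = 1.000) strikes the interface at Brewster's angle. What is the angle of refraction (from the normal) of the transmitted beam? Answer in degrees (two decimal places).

tan θ_B = n₂/n₁ = 1.000/1.460 = 0.6849, so θ_B = 34.41°.
The refracted ray is perpendicular to the reflected ray, so θ_t = 90° − θ_B = 55.59°.

θ_t ≈ 55.59°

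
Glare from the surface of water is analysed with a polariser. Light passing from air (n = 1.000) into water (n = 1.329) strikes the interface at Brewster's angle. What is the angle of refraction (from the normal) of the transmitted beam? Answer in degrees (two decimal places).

First find Brewster's angle: tan θ_B = 1.329/1.000 = 1.3290, giving θ_B = 53.04°.
Since θ_B + θ_t = 90° at Brewster incidence, θ_t = 90° − 53.04° = 36.96°.

θ_t ≈ 36.96°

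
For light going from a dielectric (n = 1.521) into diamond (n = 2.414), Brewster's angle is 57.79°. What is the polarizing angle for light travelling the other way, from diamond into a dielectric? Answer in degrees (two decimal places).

θ_B' ≈ 32.21°

tan θ_B' = n₁/n₂ = 1/tan θ_B, so θ_B' = 90° − θ_B.
θ_B' = 90° − 57.79° = 32.21°.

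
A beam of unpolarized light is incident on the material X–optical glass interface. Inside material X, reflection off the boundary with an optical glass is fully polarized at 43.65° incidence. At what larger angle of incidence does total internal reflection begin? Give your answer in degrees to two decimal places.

θ_c ≈ 72.54°

From Brewster, n₂/n₁ = tan θ_B = tan 43.65° = 0.9540.
Then sin θ_c = n₂/n₁ = 0.9540, so θ_c = arcsin 0.9540 = 72.54°.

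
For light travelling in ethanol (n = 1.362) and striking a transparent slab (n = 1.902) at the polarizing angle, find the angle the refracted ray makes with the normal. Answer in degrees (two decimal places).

θ_t ≈ 35.61°

θ_B = arctan(n₂/n₁) = arctan(1.902/1.362) = 54.39°.
The refracted ray is perpendicular to the reflected ray, so θ_t = 90° − θ_B = 35.61°.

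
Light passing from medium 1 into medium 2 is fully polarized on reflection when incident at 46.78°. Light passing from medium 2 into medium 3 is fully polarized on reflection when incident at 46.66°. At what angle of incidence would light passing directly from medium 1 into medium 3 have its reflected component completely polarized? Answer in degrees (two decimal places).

θ_B ≈ 48.43°

Each Brewster angle gives a ratio: n₂/n₁ = tan 46.78° = 1.0641, n₃/n₂ = tan 46.66° = 1.0597.
Multiplying, n₃/n₁ = 1.0641 × 1.0597 = 1.1277, and θ_B(1→3) = arctan 1.1277 = 48.43°.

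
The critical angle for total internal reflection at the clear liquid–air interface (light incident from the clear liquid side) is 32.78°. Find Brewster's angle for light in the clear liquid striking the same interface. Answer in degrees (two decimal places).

θ_B ≈ 28.43°

At the critical angle sin θ_c = n₂/n₁, giving n₂/n₁ = sin 32.78° = 0.5414.
Then tan θ_B = n₂/n₁ = 0.5414, so θ_B = arctan 0.5414 = 28.43°.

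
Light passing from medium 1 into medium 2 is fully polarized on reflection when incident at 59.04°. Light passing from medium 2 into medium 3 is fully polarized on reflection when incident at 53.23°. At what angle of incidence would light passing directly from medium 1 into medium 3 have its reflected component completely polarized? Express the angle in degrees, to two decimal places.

tan θ_B(1→2) = n₂/n₁ = tan 59.04° = 1.6669.
tan θ_B(2→3) = n₃/n₂ = tan 53.23° = 1.3382.
So n₃/n₁ = (n₂/n₁)(n₃/n₂) = 1.6669 × 1.3382 = 2.2306.
θ_B(1→3) = arctan(2.2306) = 65.85°.

θ_B ≈ 65.85°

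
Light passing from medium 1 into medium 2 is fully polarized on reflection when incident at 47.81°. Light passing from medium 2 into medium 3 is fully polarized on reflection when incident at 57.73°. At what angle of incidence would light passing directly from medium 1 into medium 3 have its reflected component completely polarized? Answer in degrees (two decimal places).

n₂/n₁ = tan 47.81° = 1.1032 and n₃/n₂ = tan 57.73° = 1.5837.
So n₃/n₁ = (n₂/n₁)(n₃/n₂) = 1.1032 × 1.5837 = 1.7472.
θ_B(1→3) = arctan(1.7472) = 60.22°.

θ_B ≈ 60.22°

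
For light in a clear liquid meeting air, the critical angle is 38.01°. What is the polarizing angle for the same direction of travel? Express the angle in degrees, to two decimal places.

n₂/n₁ = sin θ_c = sin 38.01° = 0.6158.
tan θ_B equals the same ratio, so θ_B = arctan(0.6158) = 31.62°.

θ_B ≈ 31.62°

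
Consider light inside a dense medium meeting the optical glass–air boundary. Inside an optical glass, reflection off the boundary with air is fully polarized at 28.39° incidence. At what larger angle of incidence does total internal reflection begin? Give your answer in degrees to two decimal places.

n₂/n₁ = tan 28.39° = 0.5405; the critical angle satisfies sin θ_c = n₂/n₁.
θ_c = arcsin(0.5405) = 32.72°.

θ_c ≈ 32.72°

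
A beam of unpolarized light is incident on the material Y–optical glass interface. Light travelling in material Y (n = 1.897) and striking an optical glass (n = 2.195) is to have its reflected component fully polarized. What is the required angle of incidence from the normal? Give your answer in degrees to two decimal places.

θ_B ≈ 49.17°

The reflected p-component vanishes when tan θ_B = n₂/n₁.
tan θ_B = n₂/n₁ = 2.195/1.897 = 1.1571. Taking the arctangent, θ_B = 49.17°.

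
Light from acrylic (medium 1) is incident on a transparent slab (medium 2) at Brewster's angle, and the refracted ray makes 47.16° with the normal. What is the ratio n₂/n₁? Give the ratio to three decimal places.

n₂/n₁ ≈ 0.927

At Brewster incidence θ_B = 90° − θ_t = 90° − 47.16° = 42.84°.
tan θ_B = n₂/n₁, so n₂/n₁ = tan 42.84° = 0.927.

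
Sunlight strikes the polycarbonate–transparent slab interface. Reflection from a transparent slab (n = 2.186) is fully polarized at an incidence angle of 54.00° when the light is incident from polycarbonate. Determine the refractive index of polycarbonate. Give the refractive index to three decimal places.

n ≈ 1.588

At Brewster's angle, tan θ_B = n₂/n₁ with n₁ on the incident side (polycarbonate) and n₂ on the transmitted side (a transparent slab).
n₁ = n₂ / tan θ_B = 2.186 / tan 54.00° = 1.588.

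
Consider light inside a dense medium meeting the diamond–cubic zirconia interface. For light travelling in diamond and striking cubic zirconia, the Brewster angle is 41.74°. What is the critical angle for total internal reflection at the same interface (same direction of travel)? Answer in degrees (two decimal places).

n₂/n₁ = tan 41.74° = 0.8922; the critical angle satisfies sin θ_c = n₂/n₁.
θ_c = arcsin(0.8922) = 63.15°.

θ_c ≈ 63.15°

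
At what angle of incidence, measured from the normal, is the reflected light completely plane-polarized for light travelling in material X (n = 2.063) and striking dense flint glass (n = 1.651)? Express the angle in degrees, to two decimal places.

θ_B ≈ 38.67°

At Brewster's angle the reflected and refracted rays are perpendicular, which with Snell's law gives tan θ_B = n₂/n₁.
Brewster's condition: tan θ_B = n₂/n₁ = 1.651/2.063 = 0.8003.
So θ_B = arctan 0.8003 = 38.67°.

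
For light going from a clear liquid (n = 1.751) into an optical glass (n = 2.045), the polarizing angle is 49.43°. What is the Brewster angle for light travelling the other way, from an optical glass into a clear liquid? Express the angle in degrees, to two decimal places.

tan θ_B' = n₁/n₂ = 1/tan θ_B, so θ_B' = 90° − θ_B.
θ_B' = 90° − 49.43° = 40.57°.

θ_B' ≈ 40.57°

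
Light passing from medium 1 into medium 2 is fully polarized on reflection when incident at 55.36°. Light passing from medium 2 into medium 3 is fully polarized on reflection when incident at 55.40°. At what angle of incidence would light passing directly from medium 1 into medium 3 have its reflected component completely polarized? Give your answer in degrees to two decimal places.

θ_B ≈ 64.52°

tan θ_B(1→2) = n₂/n₁ = tan 55.36° = 1.4474.
tan θ_B(2→3) = n₃/n₂ = tan 55.40° = 1.4496.
Multiplying, n₃/n₁ = 1.4474 × 1.4496 = 2.0982, and θ_B(1→3) = arctan 2.0982 = 64.52°.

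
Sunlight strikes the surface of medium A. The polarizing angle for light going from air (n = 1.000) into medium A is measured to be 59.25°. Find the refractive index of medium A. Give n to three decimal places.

At the polarizing angle, tan θ_B = n₂/n₁ with n₁ on the incident side (air) and n₂ on the transmitted side (medium A).
n₂ = n₁ tan θ_B = 1.000 × tan 59.25° = 1.681.

n ≈ 1.681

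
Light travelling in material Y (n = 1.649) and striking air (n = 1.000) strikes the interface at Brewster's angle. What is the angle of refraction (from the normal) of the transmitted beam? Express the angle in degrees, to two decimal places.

θ_B = arctan(n₂/n₁) = arctan(1.000/1.649) = 31.23°.
The refracted ray is perpendicular to the reflected ray, so θ_t = 90° − θ_B = 58.77°.

θ_t ≈ 58.77°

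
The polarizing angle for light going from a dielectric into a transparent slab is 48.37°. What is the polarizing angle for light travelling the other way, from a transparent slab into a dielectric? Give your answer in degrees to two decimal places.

θ_B' ≈ 41.63°

tan θ_B' = n₁/n₂ = 1/tan θ_B, so θ_B' = 90° − θ_B.
θ_B' = 90° − 48.37° = 41.63°.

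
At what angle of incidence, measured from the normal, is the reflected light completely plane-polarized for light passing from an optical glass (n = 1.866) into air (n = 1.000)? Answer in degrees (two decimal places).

The reflected p-component vanishes when tan θ_B = n₂/n₁.
tan θ_B = n₂/n₁ = 1.000/1.866 = 0.5359. Taking the arctangent, θ_B = 28.19°.

θ_B ≈ 28.19°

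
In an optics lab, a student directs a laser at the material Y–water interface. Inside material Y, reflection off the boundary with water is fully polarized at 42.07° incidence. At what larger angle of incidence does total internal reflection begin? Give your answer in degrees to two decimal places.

θ_c ≈ 64.50°

From Brewster, n₂/n₁ = tan θ_B = tan 42.07° = 0.9026.
Then sin θ_c = n₂/n₁ = 0.9026, so θ_c = arcsin 0.9026 = 64.50°.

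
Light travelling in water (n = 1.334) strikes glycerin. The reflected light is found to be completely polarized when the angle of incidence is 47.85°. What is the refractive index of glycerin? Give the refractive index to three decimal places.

n ≈ 1.474

Full polarization of the reflected beam means tan θ_B = n₂/n₁, where n₁ is the incident medium (water).
n₂ = n₁ tan θ_B = 1.334 × tan 47.85° = 1.474.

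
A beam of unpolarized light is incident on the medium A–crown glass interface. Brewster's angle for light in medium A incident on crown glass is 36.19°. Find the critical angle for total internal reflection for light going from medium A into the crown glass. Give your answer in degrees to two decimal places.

θ_c ≈ 47.02°

From Brewster, n₂/n₁ = tan θ_B = tan 36.19° = 0.7316.
Then sin θ_c = n₂/n₁ = 0.7316, so θ_c = arcsin 0.7316 = 47.02°.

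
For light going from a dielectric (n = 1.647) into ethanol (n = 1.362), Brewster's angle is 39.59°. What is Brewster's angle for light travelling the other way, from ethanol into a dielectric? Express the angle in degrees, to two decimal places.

θ_B' ≈ 50.41°

Reversing the direction swaps n₁ and n₂, so tan θ_B' = 1/tan θ_B and θ_B' = 90° − θ_B.
Hence θ_B' = 90° − 39.59° = 50.41°.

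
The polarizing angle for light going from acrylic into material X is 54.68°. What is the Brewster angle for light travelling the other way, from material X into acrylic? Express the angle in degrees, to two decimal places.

The two Brewster angles are complementary: θ_B' = 90° − θ_B = 90° − 54.68° = 35.32°.

θ_B' ≈ 35.32°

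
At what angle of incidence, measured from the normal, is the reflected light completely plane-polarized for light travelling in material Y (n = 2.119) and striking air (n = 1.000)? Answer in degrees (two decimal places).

tan θ_B = n₂/n₁ = 1.000/2.119 = 0.4719.
So θ_B = arctan 0.4719 = 25.26°.

θ_B ≈ 25.26°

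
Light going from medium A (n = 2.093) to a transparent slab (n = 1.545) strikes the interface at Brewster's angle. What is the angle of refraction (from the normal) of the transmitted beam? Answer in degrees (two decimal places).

θ_B = arctan(n₂/n₁) = arctan(1.545/2.093) = 36.43°.
At Brewster's angle the reflected and refracted rays are perpendicular, so θ_t = 90° − θ_B = 90° − 36.43° = 53.57°.

θ_t ≈ 53.57°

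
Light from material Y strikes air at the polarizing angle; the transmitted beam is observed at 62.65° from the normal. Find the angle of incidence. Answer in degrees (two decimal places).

θ_B ≈ 27.35°

At Brewster's angle the reflected and refracted rays are perpendicular, so θ_B + θ_t = 90°.
So θ_B = 90° − θ_t = 90° − 62.65° = 27.35°.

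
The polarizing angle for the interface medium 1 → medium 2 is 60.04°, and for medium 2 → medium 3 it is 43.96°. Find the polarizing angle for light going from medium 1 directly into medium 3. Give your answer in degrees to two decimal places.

θ_B ≈ 59.13°

Each Brewster angle gives a ratio: n₂/n₁ = tan 60.04° = 1.7348, n₃/n₂ = tan 43.96° = 0.9643.
So n₃/n₁ = (n₂/n₁)(n₃/n₂) = 1.7348 × 0.9643 = 1.6730.
θ_B(1→3) = arctan(1.6730) = 59.13°.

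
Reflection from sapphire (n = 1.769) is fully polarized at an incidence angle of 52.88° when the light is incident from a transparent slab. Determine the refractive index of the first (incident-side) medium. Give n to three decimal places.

n ≈ 1.339

Full polarization of the reflected beam means tan θ_B = n₂/n₁, where n₁ is the incident medium (a transparent slab).
n₁ = n₂ / tan θ_B = 1.769 / tan 52.88° = 1.339.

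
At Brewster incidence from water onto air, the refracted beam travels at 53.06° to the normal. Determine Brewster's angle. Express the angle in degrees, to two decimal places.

Brewster's condition makes the reflected and refracted beams perpendicular: θ_B + θ_t = 90°.
So θ_B = 90° − θ_t = 90° − 53.06° = 36.94°.

θ_B ≈ 36.94°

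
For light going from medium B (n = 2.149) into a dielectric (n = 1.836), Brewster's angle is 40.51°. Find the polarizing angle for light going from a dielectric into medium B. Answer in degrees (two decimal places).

tan θ_B' = n₁/n₂ = 1/tan θ_B, so θ_B' = 90° − θ_B.
θ_B' = 90° − 40.51° = 49.49°.

θ_B' ≈ 49.49°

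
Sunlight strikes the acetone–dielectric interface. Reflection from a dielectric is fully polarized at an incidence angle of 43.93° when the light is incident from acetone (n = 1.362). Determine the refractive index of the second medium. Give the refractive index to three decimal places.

n ≈ 1.312

At Brewster's angle, tan θ_B = n₂/n₁ with n₁ on the incident side (acetone) and n₂ on the transmitted side (a dielectric).
n₂ = n₁ tan θ_B = 1.362 × tan 43.93° = 1.312.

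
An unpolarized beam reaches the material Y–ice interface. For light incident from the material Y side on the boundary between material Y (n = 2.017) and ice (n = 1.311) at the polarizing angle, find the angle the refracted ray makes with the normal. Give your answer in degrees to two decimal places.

First find Brewster's angle: tan θ_B = 1.311/2.017 = 0.6500, giving θ_B = 33.02°.
At Brewster's angle the reflected and refracted rays are perpendicular, so θ_t = 90° − θ_B = 90° − 33.02° = 56.98°.

θ_t ≈ 56.98°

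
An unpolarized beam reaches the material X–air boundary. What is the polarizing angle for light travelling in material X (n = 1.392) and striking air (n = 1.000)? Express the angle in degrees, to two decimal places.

θ_B ≈ 35.69°

Here n₂/n₁ = 1.000/1.392 = 0.7184, and Brewster's law gives tan θ_B = n₂/n₁.
So θ_B = arctan 0.7184 = 35.69°.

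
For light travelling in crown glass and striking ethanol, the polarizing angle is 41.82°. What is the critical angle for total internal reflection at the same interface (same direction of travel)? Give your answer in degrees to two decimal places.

tan θ_B = n₂/n₁ = tan 41.82° = 0.8947.
Total internal reflection: sin θ_c = n₂/n₁ = 0.8947.
θ_c = arcsin(0.8947) = 63.47°.

θ_c ≈ 63.47°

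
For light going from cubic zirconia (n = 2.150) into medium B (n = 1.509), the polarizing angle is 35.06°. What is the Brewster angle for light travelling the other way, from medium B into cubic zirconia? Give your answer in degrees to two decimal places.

θ_B' ≈ 54.94°

tan θ_B' = n₁/n₂ = 1/tan θ_B, so θ_B' = 90° − θ_B.
θ_B' = 90° − 35.06° = 54.94°.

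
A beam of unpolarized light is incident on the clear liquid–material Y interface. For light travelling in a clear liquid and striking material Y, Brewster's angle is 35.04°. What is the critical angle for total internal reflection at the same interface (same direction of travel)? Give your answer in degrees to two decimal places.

θ_c ≈ 44.53°

tan θ_B = n₂/n₁ = tan 35.04° = 0.7012.
Total internal reflection: sin θ_c = n₂/n₁ = 0.7012.
θ_c = arcsin(0.7012) = 44.53°.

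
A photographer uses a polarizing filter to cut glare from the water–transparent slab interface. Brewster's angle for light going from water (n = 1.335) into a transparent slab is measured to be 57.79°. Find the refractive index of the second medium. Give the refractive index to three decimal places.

Brewster's law: tan θ_B = n₂/n₁ (light incident in water, refracted into a transparent slab).
n₂ = n₁ tan θ_B = 1.335 × tan 57.79° = 2.119.

n ≈ 2.119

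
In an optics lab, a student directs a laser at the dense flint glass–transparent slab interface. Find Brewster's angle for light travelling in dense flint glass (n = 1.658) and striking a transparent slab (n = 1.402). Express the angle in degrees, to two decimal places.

θ_B ≈ 40.22°

Here n₂/n₁ = 1.402/1.658 = 0.8456, and Brewster's law gives tan θ_B = n₂/n₁.
θ_B = arctan(0.8456) = 40.22°.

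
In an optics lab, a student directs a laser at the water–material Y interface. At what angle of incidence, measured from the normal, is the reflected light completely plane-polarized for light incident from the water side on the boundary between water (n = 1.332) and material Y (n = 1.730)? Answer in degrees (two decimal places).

θ_B ≈ 52.41°

Here n₂/n₁ = 1.730/1.332 = 1.2988, and Brewster's law gives tan θ_B = n₂/n₁.
So θ_B = arctan 1.2988 = 52.41°.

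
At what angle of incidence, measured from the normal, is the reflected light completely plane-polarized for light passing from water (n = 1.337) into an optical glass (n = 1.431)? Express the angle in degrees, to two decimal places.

θ_B ≈ 46.94°

At Brewster's angle the reflected and refracted rays are perpendicular, which with Snell's law gives tan θ_B = n₂/n₁.
Brewster's condition: tan θ_B = n₂/n₁ = 1.431/1.337 = 1.0703.
So θ_B = arctan 1.0703 = 46.94°.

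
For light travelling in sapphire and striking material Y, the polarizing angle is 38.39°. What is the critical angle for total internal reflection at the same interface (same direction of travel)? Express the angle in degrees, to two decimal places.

n₂/n₁ = tan 38.39° = 0.7923; the critical angle satisfies sin θ_c = n₂/n₁.
θ_c = arcsin(0.7923) = 52.40°.

θ_c ≈ 52.40°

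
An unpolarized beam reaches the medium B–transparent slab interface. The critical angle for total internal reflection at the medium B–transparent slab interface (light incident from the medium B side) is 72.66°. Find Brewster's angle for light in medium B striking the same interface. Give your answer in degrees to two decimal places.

θ_B ≈ 43.67°

sin θ_c = n₂/n₁, so n₂/n₁ = sin 72.66° = 0.9546.
Brewster: tan θ_B = n₂/n₁ = 0.9546.
θ_B = arctan(0.9546) = 43.67°.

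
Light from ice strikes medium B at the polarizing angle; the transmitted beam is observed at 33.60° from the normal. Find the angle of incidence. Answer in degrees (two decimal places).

Since the reflected and refracted rays are at right angles at the polarizing angle, θ_B + θ_t = 90°.
θ_B = 90° − 33.60° = 56.40°.

θ_B ≈ 56.40°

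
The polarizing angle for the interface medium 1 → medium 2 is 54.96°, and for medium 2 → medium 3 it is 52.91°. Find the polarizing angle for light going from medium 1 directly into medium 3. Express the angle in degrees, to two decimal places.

n₂/n₁ = tan 54.96° = 1.4260 and n₃/n₂ = tan 52.91° = 1.3227.
Multiplying, n₃/n₁ = 1.4260 × 1.3227 = 1.8862, and θ_B(1→3) = arctan 1.8862 = 62.07°.

θ_B ≈ 62.07°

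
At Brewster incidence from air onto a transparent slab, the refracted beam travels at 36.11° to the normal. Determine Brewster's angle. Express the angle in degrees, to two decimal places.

Brewster's condition makes the reflected and refracted beams perpendicular: θ_B + θ_t = 90°.
So θ_B = 90° − θ_t = 90° − 36.11° = 53.89°.

θ_B ≈ 53.89°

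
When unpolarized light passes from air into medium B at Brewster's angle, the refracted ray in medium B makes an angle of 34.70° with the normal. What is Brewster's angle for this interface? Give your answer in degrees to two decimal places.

θ_B ≈ 55.30°

Brewster's condition makes the reflected and refracted beams perpendicular: θ_B + θ_t = 90°.
θ_B = 90° − 34.70° = 55.30°.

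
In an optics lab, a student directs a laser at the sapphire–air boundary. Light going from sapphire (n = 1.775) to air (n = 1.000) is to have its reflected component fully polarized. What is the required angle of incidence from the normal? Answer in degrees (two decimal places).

tan θ_B = n₂/n₁ = 1.000/1.775 = 0.5634. Taking the arctangent, θ_B = 29.40°.

θ_B ≈ 29.40°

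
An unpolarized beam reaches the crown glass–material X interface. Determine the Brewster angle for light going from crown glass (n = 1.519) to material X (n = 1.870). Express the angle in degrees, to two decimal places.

θ_B ≈ 50.91°

At Brewster's angle the reflected and refracted rays are perpendicular, which with Snell's law gives tan θ_B = n₂/n₁.
Brewster's condition: tan θ_B = n₂/n₁ = 1.870/1.519 = 1.2311.
θ_B = arctan(1.2311) = 50.91°.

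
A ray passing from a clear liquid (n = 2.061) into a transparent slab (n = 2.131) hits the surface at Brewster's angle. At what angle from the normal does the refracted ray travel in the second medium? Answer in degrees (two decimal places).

tan θ_B = n₂/n₁ = 2.131/2.061 = 1.0340, so θ_B = 45.96°.
At Brewster's angle the reflected and refracted rays are perpendicular, so θ_t = 90° − θ_B = 90° − 45.96° = 44.04°.

θ_t ≈ 44.04°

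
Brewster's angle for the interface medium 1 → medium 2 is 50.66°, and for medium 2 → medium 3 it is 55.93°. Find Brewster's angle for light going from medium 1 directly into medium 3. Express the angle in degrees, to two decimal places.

θ_B ≈ 61.00°

n₂/n₁ = tan 50.66° = 1.2200 and n₃/n₂ = tan 55.93° = 1.4787.
Multiplying, n₃/n₁ = 1.2200 × 1.4787 = 1.8040, and θ_B(1→3) = arctan 1.8040 = 61.00°.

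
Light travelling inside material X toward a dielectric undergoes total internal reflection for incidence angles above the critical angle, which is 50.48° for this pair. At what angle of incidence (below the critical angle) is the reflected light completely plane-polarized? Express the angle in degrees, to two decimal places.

At the critical angle sin θ_c = n₂/n₁, giving n₂/n₁ = sin 50.48° = 0.7714.
Then tan θ_B = n₂/n₁ = 0.7714, so θ_B = arctan 0.7714 = 37.65°.

θ_B ≈ 37.65°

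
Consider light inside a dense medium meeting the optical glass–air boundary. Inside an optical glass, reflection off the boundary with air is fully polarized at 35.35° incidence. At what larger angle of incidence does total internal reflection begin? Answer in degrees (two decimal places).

From Brewster, n₂/n₁ = tan θ_B = tan 35.35° = 0.7094.
Then sin θ_c = n₂/n₁ = 0.7094, so θ_c = arcsin 0.7094 = 45.18°.

θ_c ≈ 45.18°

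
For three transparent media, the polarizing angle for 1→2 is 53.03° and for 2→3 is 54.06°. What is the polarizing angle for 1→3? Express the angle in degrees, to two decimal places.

θ_B ≈ 61.38°

n₂/n₁ = tan 53.03° = 1.3285 and n₃/n₂ = tan 54.06° = 1.3794.
So n₃/n₁ = (n₂/n₁)(n₃/n₂) = 1.3285 × 1.3794 = 1.8325.
θ_B(1→3) = arctan(1.8325) = 61.38°.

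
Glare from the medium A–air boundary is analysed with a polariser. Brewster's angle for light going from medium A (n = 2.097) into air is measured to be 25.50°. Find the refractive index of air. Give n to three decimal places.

n ≈ 1.000

Full polarization of the reflected beam means tan θ_B = n₂/n₁, where n₁ is the incident medium (medium A).
n₂ = n₁ tan θ_B = 2.097 × tan 25.50° = 1.000.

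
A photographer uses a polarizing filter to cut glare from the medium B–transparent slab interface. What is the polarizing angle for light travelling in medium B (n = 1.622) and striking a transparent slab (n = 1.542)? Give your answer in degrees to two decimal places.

θ_B ≈ 43.55°

The reflected p-component vanishes when tan θ_B = n₂/n₁.
Brewster's condition: tan θ_B = n₂/n₁ = 1.542/1.622 = 0.9507. Taking the arctangent, θ_B = 43.55°.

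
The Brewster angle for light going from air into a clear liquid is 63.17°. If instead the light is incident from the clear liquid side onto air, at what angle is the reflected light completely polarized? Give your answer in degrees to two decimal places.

θ_B' ≈ 26.83°

The two Brewster angles are complementary: θ_B' = 90° − θ_B = 90° − 63.17° = 26.83°.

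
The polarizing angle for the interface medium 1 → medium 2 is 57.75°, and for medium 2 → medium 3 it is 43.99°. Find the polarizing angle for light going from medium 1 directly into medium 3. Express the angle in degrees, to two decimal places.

tan θ_B(1→2) = n₂/n₁ = tan 57.75° = 1.5849.
tan θ_B(2→3) = n₃/n₂ = tan 43.99° = 0.9654.
So n₃/n₁ = (n₂/n₁)(n₃/n₂) = 1.5849 × 0.9654 = 1.5300.
θ_B(1→3) = arctan(1.5300) = 56.83°.

θ_B ≈ 56.83°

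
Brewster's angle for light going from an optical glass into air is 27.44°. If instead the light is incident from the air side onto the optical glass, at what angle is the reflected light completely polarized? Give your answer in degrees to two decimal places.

The two Brewster angles are complementary: θ_B' = 90° − θ_B = 90° − 27.44° = 62.56°.

θ_B' ≈ 62.56°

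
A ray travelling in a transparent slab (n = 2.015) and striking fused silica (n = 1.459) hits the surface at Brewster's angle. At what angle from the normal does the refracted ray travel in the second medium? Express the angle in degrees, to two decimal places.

θ_t ≈ 54.09°

tan θ_B = n₂/n₁ = 1.459/2.015 = 0.7241, so θ_B = 35.91°.
The refracted ray is perpendicular to the reflected ray, so θ_t = 90° − θ_B = 54.09°.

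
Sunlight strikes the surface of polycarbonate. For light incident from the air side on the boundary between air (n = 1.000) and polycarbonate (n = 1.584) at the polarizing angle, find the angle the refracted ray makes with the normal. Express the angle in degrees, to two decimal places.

θ_t ≈ 32.26°

tan θ_B = n₂/n₁ = 1.584/1.000 = 1.5840, so θ_B = 57.74°.
At Brewster's angle the reflected and refracted rays are perpendicular, so θ_t = 90° − θ_B = 90° − 57.74° = 32.26°.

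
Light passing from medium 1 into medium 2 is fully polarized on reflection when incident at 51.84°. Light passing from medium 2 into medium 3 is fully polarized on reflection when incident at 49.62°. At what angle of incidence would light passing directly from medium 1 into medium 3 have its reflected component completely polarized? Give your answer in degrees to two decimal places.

tan θ_B(1→2) = n₂/n₁ = tan 51.84° = 1.2726.
tan θ_B(2→3) = n₃/n₂ = tan 49.62° = 1.1758.
Multiplying, n₃/n₁ = 1.2726 × 1.1758 = 1.4964, and θ_B(1→3) = arctan 1.4964 = 56.25°.

θ_B ≈ 56.25°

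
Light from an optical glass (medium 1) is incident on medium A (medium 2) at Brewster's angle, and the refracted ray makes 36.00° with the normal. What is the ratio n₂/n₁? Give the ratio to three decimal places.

At Brewster incidence θ_B = 90° − θ_t = 90° − 36.00° = 54.00°.
Then n₂/n₁ = tan θ_B = tan 54.00° = 1.376.

n₂/n₁ ≈ 1.376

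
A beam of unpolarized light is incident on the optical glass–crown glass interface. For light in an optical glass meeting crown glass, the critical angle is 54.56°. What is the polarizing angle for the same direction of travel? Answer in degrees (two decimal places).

sin θ_c = n₂/n₁, so n₂/n₁ = sin 54.56° = 0.8147.
Brewster: tan θ_B = n₂/n₁ = 0.8147.
θ_B = arctan(0.8147) = 39.17°.

θ_B ≈ 39.17°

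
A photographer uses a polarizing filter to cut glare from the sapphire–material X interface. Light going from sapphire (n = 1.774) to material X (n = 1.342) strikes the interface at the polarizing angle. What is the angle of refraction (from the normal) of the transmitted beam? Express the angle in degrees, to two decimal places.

First find Brewster's angle: tan θ_B = 1.342/1.774 = 0.7565, giving θ_B = 37.11°.
At Brewster's angle the reflected and refracted rays are perpendicular, so θ_t = 90° − θ_B = 90° − 37.11° = 52.89°.

θ_t ≈ 52.89°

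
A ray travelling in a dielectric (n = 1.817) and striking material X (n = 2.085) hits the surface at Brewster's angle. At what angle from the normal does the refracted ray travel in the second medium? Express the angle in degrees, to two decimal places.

θ_t ≈ 41.07°

θ_B = arctan(n₂/n₁) = arctan(2.085/1.817) = 48.93°.
At Brewster's angle the reflected and refracted rays are perpendicular, so θ_t = 90° − θ_B = 90° − 48.93° = 41.07°.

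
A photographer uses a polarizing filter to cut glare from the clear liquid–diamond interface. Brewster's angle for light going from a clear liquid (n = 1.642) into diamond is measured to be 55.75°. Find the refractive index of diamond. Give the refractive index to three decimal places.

At Brewster's angle, tan θ_B = n₂/n₁ with n₁ on the incident side (a clear liquid) and n₂ on the transmitted side (diamond).
n₂ = n₁ tan θ_B = 1.642 × tan 55.75° = 2.412.

n ≈ 2.412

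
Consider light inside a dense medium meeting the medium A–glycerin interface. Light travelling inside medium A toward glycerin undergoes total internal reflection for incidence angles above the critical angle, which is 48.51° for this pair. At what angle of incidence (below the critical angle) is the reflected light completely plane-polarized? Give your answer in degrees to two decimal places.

θ_B ≈ 36.84°

n₂/n₁ = sin θ_c = sin 48.51° = 0.7491.
tan θ_B equals the same ratio, so θ_B = arctan(0.7491) = 36.84°.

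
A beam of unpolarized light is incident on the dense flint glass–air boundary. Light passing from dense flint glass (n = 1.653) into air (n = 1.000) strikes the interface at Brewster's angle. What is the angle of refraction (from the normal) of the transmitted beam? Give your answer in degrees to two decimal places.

θ_t ≈ 58.83°

θ_B = arctan(n₂/n₁) = arctan(1.000/1.653) = 31.17°.
At Brewster's angle the reflected and refracted rays are perpendicular, so θ_t = 90° − θ_B = 90° − 31.17° = 58.83°.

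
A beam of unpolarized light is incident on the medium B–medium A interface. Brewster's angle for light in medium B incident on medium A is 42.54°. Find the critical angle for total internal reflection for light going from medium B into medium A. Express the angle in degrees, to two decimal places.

From Brewster, n₂/n₁ = tan θ_B = tan 42.54° = 0.9176.
Then sin θ_c = n₂/n₁ = 0.9176, so θ_c = arcsin 0.9176 = 66.58°.

θ_c ≈ 66.58°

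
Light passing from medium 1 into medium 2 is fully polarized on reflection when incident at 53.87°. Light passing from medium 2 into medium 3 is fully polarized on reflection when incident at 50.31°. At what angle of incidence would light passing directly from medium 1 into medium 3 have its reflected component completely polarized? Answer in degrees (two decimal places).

n₂/n₁ = tan 53.87° = 1.3698 and n₃/n₂ = tan 50.31° = 1.2049.
Multiplying, n₃/n₁ = 1.3698 × 1.2049 = 1.6506, and θ_B(1→3) = arctan 1.6506 = 58.79°.

θ_B ≈ 58.79°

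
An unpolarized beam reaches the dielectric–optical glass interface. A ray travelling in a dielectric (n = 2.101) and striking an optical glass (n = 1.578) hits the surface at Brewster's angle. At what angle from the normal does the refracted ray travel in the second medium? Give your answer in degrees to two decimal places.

θ_t ≈ 53.09°

θ_B = arctan(n₂/n₁) = arctan(1.578/2.101) = 36.91°.
At Brewster's angle the reflected and refracted rays are perpendicular, so θ_t = 90° − θ_B = 90° − 36.91° = 53.09°.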